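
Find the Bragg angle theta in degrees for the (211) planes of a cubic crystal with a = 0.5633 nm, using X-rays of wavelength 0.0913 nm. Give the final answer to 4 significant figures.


d = a / sqrt(h^2+k^2+l^2)
d = 0.5633 / sqrt(6) = 0.229966 nm
lambda = 2*d*sin(theta)  =>  sin(theta) = lambda / (2*d)
sin(theta) = 0.0913 / (2 * 0.229966) = 0.198507
theta = 11.45 deg


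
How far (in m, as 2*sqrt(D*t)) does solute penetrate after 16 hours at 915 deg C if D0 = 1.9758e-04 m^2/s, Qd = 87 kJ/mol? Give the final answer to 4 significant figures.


Step 1: D = D0 * exp(-Qd/(R*T))
T = 1188.15 K
D = 1.9758e-04 * exp(-87e3 / (8.314 * 1188.15)) = 2.95681e-08 m^2/s
Step 2: L = 2*sqrt(D*t)
t = 16 h = 57600 s
L = 2*sqrt(2.95681e-08 * 57600) = 0.08254 m


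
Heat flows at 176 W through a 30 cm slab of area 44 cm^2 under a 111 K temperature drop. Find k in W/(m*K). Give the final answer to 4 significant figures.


k = Q*L / (A*dT)
L = 0.3 m, A = 4.4e-03 m^2
k = 176 * 0.3 / (4.4e-03 * 111)
k = 108.1 W/(m*K)


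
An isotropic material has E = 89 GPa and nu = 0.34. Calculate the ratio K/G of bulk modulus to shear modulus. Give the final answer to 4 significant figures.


G = E / (2*(1+nu))
G = 89 / (2*(1+0.34)) = 33.209 GPa
K = E / (3*(1-2*nu))
K = 89 / (3*(1-2*0.34)) = 92.7083 GPa
K/G = 92.7083 / 33.209 = 2.792


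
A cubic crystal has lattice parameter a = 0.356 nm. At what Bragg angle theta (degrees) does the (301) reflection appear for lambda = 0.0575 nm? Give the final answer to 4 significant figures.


d = a / sqrt(h^2+k^2+l^2)
d = 0.356 / sqrt(10) = 0.112577 nm
lambda = 2*d*sin(theta)  =>  sin(theta) = lambda / (2*d)
sin(theta) = 0.0575 / (2 * 0.112577) = 0.255381
theta = 14.8 deg


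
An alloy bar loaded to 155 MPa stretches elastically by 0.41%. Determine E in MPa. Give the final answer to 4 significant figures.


E = sigma / epsilon
epsilon = 0.41% = 4.1e-03
E = 155 / 4.1e-03
E = 37800 MPa


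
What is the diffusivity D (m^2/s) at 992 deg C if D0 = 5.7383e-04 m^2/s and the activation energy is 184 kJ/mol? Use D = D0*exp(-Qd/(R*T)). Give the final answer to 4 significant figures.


D = D0 * exp(-Qd / (R*T))
T = 1265.15 K
D = 5.7383e-04 * exp(-184e3 / (8.314 * 1265.15))
D = 1.451e-11 m^2/s


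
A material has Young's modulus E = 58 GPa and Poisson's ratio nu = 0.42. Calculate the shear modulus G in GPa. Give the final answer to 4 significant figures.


G = E / (2*(1+nu))
G = 58 / (2*(1+0.42))
G = 20.42 GPa


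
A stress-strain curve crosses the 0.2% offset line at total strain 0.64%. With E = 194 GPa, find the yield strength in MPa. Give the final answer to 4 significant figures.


Offset strain = 0.002
Elastic strain at yield = total_strain - offset = 6.4e-03 - 0.002 = 4.4e-03
sigma_y = E * elastic_strain = 194000 * 4.4e-03
sigma_y = 853.6 MPa


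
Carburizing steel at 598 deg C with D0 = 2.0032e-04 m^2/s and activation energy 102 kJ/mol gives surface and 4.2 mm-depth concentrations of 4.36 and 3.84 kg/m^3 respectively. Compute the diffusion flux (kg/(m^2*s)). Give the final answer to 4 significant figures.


Step 1: D = D0 * exp(-Qd/(R*T))
T = 598 + 273.15 = 871.15 K
D = 2.0032e-04 * exp(-102e3 / (8.314 * 871.15)) = 1.53294e-10 m^2/s
Step 2: J = D * (C1 - C2) / dx
J = 1.53294e-10 * (4.36 - 3.84) / 4.2e-03
J = 1.898e-08 kg/(m^2*s)


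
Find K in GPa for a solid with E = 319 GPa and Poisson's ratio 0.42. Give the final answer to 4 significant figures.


K = E / (3*(1-2*nu))
K = 319 / (3*(1-2*0.42))
K = 664.6 GPa


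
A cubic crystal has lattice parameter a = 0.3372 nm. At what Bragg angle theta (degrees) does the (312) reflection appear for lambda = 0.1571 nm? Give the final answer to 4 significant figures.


d = a / sqrt(h^2+k^2+l^2)
d = 0.3372 / sqrt(14) = 0.0901205 nm
lambda = 2*d*sin(theta)  =>  sin(theta) = lambda / (2*d)
sin(theta) = 0.1571 / (2 * 0.0901205) = 0.871611
theta = 60.65 deg


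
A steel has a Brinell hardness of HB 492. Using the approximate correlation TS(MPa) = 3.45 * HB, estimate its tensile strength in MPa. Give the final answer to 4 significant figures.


TS (MPa) = 3.45 * HB
TS = 3.45 * 492
TS = 1697 MPa


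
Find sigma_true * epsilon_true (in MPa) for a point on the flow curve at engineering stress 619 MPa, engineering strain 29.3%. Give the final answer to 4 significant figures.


sigma_true = sigma_eng * (1 + epsilon_eng)
sigma_true = 619 * (1 + 0.293) = 800.367 MPa
epsilon_true = ln(1 + epsilon_eng)
epsilon_true = ln(1 + 0.293) = 0.256965
sigma_true * epsilon_true = 800.367 * 0.256965 = 205.7 MPa


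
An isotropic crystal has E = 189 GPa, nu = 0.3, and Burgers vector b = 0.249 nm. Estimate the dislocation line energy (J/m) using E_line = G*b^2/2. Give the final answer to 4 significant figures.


Step 1: G = E / (2*(1+nu))
G = 189 / (2*(1+0.3)) = 72.6923 GPa = 7.26923e+10 Pa
Step 2: E_line = G*b^2/2
b = 0.249 nm = 2.49e-10 m
E_line = 0.5 * 7.26923e+10 * (2.49e-10)^2 = 2.253e-09 J/m


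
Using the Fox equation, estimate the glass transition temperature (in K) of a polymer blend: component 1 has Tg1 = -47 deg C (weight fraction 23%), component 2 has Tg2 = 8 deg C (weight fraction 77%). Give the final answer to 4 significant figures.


1/Tg = w1/Tg1 + w2/Tg2 (in Kelvin)
Tg1 = 226.15 K, Tg2 = 281.15 K
1/Tg = 0.23/226.15 + 0.77/281.15
Tg = 266.3 K


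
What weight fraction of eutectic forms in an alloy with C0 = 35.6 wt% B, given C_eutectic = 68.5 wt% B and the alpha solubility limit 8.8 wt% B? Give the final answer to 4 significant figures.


f_primary = (C_e - C0) / (C_e - C_alpha_max)
f_primary = (68.5 - 35.6) / (68.5 - 8.8)
f_primary = 0.551089
f_eutectic = 1 - 0.551089 = 0.4489


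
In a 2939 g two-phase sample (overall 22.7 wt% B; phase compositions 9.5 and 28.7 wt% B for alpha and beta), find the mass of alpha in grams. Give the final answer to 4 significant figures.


f_alpha = (C_beta - C0) / (C_beta - C_alpha)
f_alpha = (28.7 - 22.7) / (28.7 - 9.5) = 0.3125
m_alpha = f_alpha * m_total = 0.3125 * 2939 = 918.4 g


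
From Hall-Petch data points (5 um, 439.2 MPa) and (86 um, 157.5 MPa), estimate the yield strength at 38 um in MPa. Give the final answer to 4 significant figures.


sigma_y = sigma0 + k / sqrt(d)
1/sqrt(d1) = 1/sqrt(5e-06) = 447.214;  1/sqrt(d2) = 107.833
k = (sigma1 - sigma2) / (1/sqrt(d1) - 1/sqrt(d2)) = (439.2 - 157.5) / (447.214 - 107.833) = 0.830041 MPa*m^0.5
sigma0 = sigma1 - k/sqrt(d1) = 439.2 - 0.830041*447.214 = 67.9944 MPa
sigma_y(d3) = 67.9944 + 0.830041 / sqrt(3.8e-05) = 202.6 MPa


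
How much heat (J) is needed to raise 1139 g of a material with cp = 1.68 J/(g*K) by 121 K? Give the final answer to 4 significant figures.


Q = m * cp * dT
Q = 1139 * 1.68 * 121
Q = 231500 J


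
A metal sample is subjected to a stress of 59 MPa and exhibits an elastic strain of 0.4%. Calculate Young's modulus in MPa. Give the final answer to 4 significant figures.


E = sigma / epsilon
epsilon = 0.4% = 4e-03
E = 59 / 4e-03
E = 14750 MPa


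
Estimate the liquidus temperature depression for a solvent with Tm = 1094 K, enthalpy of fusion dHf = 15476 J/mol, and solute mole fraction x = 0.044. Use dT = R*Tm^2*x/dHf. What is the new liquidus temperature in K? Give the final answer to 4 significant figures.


dT = R*Tm^2*x / dHf
dT = 8.314 * 1094^2 * 0.044 / 15476
dT = 28.2904 K
T_new = 1094 - 28.2904 = 1066 K


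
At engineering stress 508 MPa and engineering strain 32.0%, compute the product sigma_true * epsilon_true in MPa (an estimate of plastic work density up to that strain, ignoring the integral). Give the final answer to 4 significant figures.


sigma_true = sigma_eng * (1 + epsilon_eng)
sigma_true = 508 * (1 + 0.32) = 670.56 MPa
epsilon_true = ln(1 + epsilon_eng)
epsilon_true = ln(1 + 0.32) = 0.277632
sigma_true * epsilon_true = 670.56 * 0.277632 = 186.2 MPa


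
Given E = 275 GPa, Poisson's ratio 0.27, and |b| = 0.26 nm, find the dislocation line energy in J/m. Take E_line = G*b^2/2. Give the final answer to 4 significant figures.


Step 1: G = E / (2*(1+nu))
G = 275 / (2*(1+0.27)) = 108.268 GPa = 1.08268e+11 Pa
Step 2: E_line = G*b^2/2
b = 0.26 nm = 2.6e-10 m
E_line = 0.5 * 1.08268e+11 * (2.6e-10)^2 = 3.659e-09 J/m


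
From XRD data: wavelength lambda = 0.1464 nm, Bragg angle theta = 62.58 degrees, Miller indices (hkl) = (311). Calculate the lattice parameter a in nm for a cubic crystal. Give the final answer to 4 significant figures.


d = lambda / (2*sin(theta))
d = 0.1464 / (2*sin(62.58 deg))
d = 0.0824645 nm
a = d * sqrt(h^2+k^2+l^2) = 0.0824645 * sqrt(11)
a = 0.2735 nm


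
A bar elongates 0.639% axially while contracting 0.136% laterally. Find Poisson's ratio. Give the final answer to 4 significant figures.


nu = -epsilon_lat / epsilon_axial
Lateral strain is contraction (negative), so using magnitudes:
nu = 0.136 / 0.639
nu = 0.2128


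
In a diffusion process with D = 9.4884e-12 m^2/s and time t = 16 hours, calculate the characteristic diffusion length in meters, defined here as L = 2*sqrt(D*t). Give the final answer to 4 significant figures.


t = 16 hr = 57600 s
Diffusion length = 2*sqrt(D*t)
= 2*sqrt(9.4884e-12 * 57600)
= 1.479e-03 m


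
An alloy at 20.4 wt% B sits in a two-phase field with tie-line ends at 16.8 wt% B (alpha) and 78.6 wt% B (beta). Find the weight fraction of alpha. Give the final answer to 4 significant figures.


f_alpha = (C_beta - C0) / (C_beta - C_alpha)
f_alpha = (78.6 - 20.4) / (78.6 - 16.8)
f_alpha = 0.9417


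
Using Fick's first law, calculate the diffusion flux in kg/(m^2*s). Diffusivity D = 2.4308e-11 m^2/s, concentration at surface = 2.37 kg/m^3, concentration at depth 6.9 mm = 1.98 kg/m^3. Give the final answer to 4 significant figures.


J = -D * (dC/dx) = D * (C1 - C2) / dx
J = 2.4308e-11 * (2.37 - 1.98) / 6.9e-03
J = 1.374e-09 kg/(m^2*s)


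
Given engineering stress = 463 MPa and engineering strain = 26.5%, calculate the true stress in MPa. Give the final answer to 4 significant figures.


sigma_true = sigma_eng * (1 + epsilon_eng)
sigma_true = 463 * (1 + 0.265)
sigma_true = 585.7 MPa


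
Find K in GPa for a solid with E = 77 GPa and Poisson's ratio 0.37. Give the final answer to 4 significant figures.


K = E / (3*(1-2*nu))
K = 77 / (3*(1-2*0.37))
K = 98.72 GPa


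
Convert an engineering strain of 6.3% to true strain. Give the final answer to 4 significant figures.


epsilon_true = ln(1 + epsilon_eng)
epsilon_true = ln(1 + 0.063)
epsilon_true = 0.0611


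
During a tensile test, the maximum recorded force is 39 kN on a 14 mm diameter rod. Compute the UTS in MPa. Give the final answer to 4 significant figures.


A0 = pi*(d/2)^2 = pi*(14/2)^2 = 153.938 mm^2
UTS = F_max / A0 = 39*1000 / 153.938
UTS = 253.3 MPa


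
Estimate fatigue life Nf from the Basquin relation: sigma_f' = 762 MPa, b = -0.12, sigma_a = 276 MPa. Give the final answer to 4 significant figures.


sigma_a = sigma_f' * (2*Nf)^b
2*Nf = (sigma_a / sigma_f')^(1/b)
2*Nf = (276 / 762)^(1/-0.12)
2*Nf = 4735.68
Nf = 2368 cycles


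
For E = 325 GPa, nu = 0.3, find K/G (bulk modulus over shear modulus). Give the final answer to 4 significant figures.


G = E / (2*(1+nu))
G = 325 / (2*(1+0.3)) = 125 GPa
K = E / (3*(1-2*nu))
K = 325 / (3*(1-2*0.3)) = 270.833 GPa
K/G = 270.833 / 125 = 2.167


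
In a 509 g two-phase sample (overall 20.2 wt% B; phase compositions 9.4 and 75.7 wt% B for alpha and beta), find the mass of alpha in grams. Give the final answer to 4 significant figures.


f_alpha = (C_beta - C0) / (C_beta - C_alpha)
f_alpha = (75.7 - 20.2) / (75.7 - 9.4) = 0.837104
m_alpha = f_alpha * m_total = 0.837104 * 509 = 426.1 g


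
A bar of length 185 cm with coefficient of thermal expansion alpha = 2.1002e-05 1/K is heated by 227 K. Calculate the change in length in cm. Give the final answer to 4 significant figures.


dL = L0 * alpha * dT
dL = 185 * 2.1002e-05 * 227
dL = 0.882 cm


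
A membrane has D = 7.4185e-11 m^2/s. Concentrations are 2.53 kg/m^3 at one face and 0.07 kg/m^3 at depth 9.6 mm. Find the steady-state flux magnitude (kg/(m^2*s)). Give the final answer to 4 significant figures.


J = -D * (dC/dx) = D * (C1 - C2) / dx
J = 7.4185e-11 * (2.53 - 0.07) / 9.6e-03
J = 1.901e-08 kg/(m^2*s)


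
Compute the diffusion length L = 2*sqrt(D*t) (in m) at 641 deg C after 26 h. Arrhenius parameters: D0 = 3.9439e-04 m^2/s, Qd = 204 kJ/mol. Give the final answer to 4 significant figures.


Step 1: D = D0 * exp(-Qd/(R*T))
T = 914.15 K
D = 3.9439e-04 * exp(-204e3 / (8.314 * 914.15)) = 8.68802e-16 m^2/s
Step 2: L = 2*sqrt(D*t)
t = 26 h = 93600 s
L = 2*sqrt(8.68802e-16 * 93600) = 1.804e-05 m


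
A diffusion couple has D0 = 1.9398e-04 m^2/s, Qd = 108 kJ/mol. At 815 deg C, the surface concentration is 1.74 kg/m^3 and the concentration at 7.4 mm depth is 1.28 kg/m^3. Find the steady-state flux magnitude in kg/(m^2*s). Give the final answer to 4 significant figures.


Step 1: D = D0 * exp(-Qd/(R*T))
T = 815 + 273.15 = 1088.15 K
D = 1.9398e-04 * exp(-108e3 / (8.314 * 1088.15)) = 1.26832e-09 m^2/s
Step 2: J = D * (C1 - C2) / dx
J = 1.26832e-09 * (1.74 - 1.28) / 7.4e-03
J = 7.884e-08 kg/(m^2*s)


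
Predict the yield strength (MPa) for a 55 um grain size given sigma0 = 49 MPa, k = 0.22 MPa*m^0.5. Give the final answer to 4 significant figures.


sigma_y = sigma0 + k / sqrt(d)
d = 55 um = 5.5e-05 m
sigma_y = 49 + 0.22 / sqrt(5.5e-05)
sigma_y = 78.66 MPa


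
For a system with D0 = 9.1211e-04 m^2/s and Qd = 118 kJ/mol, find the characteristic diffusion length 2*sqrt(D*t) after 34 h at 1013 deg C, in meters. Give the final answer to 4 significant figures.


Step 1: D = D0 * exp(-Qd/(R*T))
T = 1286.15 K
D = 9.1211e-04 * exp(-118e3 / (8.314 * 1286.15)) = 1.47068e-08 m^2/s
Step 2: L = 2*sqrt(D*t)
t = 34 h = 122400 s
L = 2*sqrt(1.47068e-08 * 122400) = 0.08486 m


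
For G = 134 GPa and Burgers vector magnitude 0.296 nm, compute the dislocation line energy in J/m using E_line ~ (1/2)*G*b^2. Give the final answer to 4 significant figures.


E = G*b^2/2
b = 0.296 nm = 2.96e-10 m
G = 134 GPa = 1.34e+11 Pa
E = 0.5 * 1.34e+11 * (2.96e-10)^2
E = 5.87e-09 J/m


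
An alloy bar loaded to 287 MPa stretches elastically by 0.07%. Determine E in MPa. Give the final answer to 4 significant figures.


E = sigma / epsilon
epsilon = 0.07% = 7e-04
E = 287 / 7e-04
E = 410000 MPa


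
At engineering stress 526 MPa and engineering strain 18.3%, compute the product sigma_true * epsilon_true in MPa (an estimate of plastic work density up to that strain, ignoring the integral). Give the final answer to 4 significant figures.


sigma_true = sigma_eng * (1 + epsilon_eng)
sigma_true = 526 * (1 + 0.183) = 622.258 MPa
epsilon_true = ln(1 + epsilon_eng)
epsilon_true = ln(1 + 0.183) = 0.168054
sigma_true * epsilon_true = 622.258 * 0.168054 = 104.6 MPa


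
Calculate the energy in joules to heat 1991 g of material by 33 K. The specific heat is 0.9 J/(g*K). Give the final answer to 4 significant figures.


Q = m * cp * dT
Q = 1991 * 0.9 * 33
Q = 59130 J


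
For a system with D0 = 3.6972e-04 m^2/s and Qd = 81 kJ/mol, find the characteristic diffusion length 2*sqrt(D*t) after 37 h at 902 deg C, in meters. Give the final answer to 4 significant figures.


Step 1: D = D0 * exp(-Qd/(R*T))
T = 1175.15 K
D = 3.6972e-04 * exp(-81e3 / (8.314 * 1175.15)) = 9.2757e-08 m^2/s
Step 2: L = 2*sqrt(D*t)
t = 37 h = 133200 s
L = 2*sqrt(9.2757e-08 * 133200) = 0.2223 m


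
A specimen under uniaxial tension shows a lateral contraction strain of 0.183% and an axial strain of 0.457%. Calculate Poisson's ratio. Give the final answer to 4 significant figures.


nu = -epsilon_lat / epsilon_axial
Lateral strain is contraction (negative), so using magnitudes:
nu = 0.183 / 0.457
nu = 0.4004


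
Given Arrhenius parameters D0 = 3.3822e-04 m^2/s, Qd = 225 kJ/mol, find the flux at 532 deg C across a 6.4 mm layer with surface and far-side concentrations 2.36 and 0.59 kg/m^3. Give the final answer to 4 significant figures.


Step 1: D = D0 * exp(-Qd/(R*T))
T = 532 + 273.15 = 805.15 K
D = 3.3822e-04 * exp(-225e3 / (8.314 * 805.15)) = 8.54374e-19 m^2/s
Step 2: J = D * (C1 - C2) / dx
J = 8.54374e-19 * (2.36 - 0.59) / 6.4e-03
J = 2.363e-16 kg/(m^2*s)


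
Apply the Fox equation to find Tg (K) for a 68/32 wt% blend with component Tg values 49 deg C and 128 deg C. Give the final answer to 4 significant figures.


1/Tg = w1/Tg1 + w2/Tg2 (in Kelvin)
Tg1 = 322.15 K, Tg2 = 401.15 K
1/Tg = 0.68/322.15 + 0.32/401.15
Tg = 343.8 K


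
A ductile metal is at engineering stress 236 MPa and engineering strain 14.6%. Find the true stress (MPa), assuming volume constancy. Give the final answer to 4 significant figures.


sigma_true = sigma_eng * (1 + epsilon_eng)
sigma_true = 236 * (1 + 0.146)
sigma_true = 270.5 MPa


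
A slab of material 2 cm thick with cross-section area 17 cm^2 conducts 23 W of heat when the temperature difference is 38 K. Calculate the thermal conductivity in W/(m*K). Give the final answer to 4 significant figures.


k = Q*L / (A*dT)
L = 0.02 m, A = 1.7e-03 m^2
k = 23 * 0.02 / (1.7e-03 * 38)
k = 7.121 W/(m*K)


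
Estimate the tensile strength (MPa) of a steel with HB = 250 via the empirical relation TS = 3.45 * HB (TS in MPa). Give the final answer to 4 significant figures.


TS (MPa) = 3.45 * HB
TS = 3.45 * 250
TS = 862.5 MPa


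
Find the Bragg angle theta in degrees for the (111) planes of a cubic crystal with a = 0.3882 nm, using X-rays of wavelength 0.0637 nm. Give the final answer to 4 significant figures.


d = a / sqrt(h^2+k^2+l^2)
d = 0.3882 / sqrt(3) = 0.224127 nm
lambda = 2*d*sin(theta)  =>  sin(theta) = lambda / (2*d)
sin(theta) = 0.0637 / (2 * 0.224127) = 0.142107
theta = 8.17 deg


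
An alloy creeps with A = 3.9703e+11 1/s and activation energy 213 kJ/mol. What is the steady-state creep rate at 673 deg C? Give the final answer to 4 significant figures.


rate = A * exp(-Q / (R*T))
T = 673 + 273.15 = 946.15 K
rate = 3.9703e+11 * exp(-213e3 / (8.314 * 946.15))
rate = 0.6905 1/s


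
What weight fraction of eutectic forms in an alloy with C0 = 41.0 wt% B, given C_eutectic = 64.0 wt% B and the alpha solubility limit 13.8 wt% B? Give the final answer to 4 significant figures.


f_primary = (C_e - C0) / (C_e - C_alpha_max)
f_primary = (64.0 - 41.0) / (64.0 - 13.8)
f_primary = 0.458167
f_eutectic = 1 - 0.458167 = 0.5418


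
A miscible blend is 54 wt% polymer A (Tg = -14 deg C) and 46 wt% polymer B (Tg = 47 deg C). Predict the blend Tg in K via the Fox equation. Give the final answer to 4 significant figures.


1/Tg = w1/Tg1 + w2/Tg2 (in Kelvin)
Tg1 = 259.15 K, Tg2 = 320.15 K
1/Tg = 0.54/259.15 + 0.46/320.15
Tg = 284 K


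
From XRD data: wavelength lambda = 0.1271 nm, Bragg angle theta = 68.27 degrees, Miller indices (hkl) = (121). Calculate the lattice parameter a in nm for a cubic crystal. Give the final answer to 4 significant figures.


d = lambda / (2*sin(theta))
d = 0.1271 / (2*sin(68.27 deg))
d = 0.0684114 nm
a = d * sqrt(h^2+k^2+l^2) = 0.0684114 * sqrt(6)
a = 0.1676 nm


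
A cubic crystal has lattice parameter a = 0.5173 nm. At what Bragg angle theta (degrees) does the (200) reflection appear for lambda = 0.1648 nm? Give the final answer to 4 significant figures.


d = a / sqrt(h^2+k^2+l^2)
d = 0.5173 / sqrt(4) = 0.25865 nm
lambda = 2*d*sin(theta)  =>  sin(theta) = lambda / (2*d)
sin(theta) = 0.1648 / (2 * 0.25865) = 0.318577
theta = 18.58 deg


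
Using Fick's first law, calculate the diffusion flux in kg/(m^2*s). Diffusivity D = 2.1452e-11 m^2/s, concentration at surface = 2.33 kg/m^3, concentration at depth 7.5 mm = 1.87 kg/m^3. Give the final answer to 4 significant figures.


J = -D * (dC/dx) = D * (C1 - C2) / dx
J = 2.1452e-11 * (2.33 - 1.87) / 7.5e-03
J = 1.316e-09 kg/(m^2*s)


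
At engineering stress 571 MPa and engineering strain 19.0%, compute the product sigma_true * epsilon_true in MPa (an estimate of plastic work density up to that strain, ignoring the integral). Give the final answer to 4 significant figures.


sigma_true = sigma_eng * (1 + epsilon_eng)
sigma_true = 571 * (1 + 0.19) = 679.49 MPa
epsilon_true = ln(1 + epsilon_eng)
epsilon_true = ln(1 + 0.19) = 0.173953
sigma_true * epsilon_true = 679.49 * 0.173953 = 118.2 MPa


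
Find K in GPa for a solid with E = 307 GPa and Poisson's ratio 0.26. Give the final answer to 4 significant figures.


K = E / (3*(1-2*nu))
K = 307 / (3*(1-2*0.26))
K = 213.2 GPa


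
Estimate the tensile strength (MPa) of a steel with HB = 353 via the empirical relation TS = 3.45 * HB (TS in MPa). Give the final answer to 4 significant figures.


TS (MPa) = 3.45 * HB
TS = 3.45 * 353
TS = 1218 MPa


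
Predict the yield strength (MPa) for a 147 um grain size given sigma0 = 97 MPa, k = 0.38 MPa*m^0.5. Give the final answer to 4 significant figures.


sigma_y = sigma0 + k / sqrt(d)
d = 147 um = 1.47e-04 m
sigma_y = 97 + 0.38 / sqrt(1.47e-04)
sigma_y = 128.3 MPa


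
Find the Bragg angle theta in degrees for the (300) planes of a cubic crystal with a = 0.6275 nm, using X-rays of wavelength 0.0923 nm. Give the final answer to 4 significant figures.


d = a / sqrt(h^2+k^2+l^2)
d = 0.6275 / sqrt(9) = 0.209167 nm
lambda = 2*d*sin(theta)  =>  sin(theta) = lambda / (2*d)
sin(theta) = 0.0923 / (2 * 0.209167) = 0.220637
theta = 12.75 deg


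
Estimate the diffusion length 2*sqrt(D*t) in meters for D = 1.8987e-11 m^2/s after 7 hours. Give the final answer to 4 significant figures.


t = 7 hr = 25200 s
Diffusion length = 2*sqrt(D*t)
= 2*sqrt(1.8987e-11 * 25200)
= 1.383e-03 m


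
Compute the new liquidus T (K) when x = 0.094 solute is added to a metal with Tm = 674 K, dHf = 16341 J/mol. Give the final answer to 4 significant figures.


dT = R*Tm^2*x / dHf
dT = 8.314 * 674^2 * 0.094 / 16341
dT = 21.726 K
T_new = 674 - 21.726 = 652.3 K


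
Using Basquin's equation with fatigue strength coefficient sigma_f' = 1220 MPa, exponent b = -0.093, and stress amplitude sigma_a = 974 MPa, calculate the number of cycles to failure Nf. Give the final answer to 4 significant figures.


sigma_a = sigma_f' * (2*Nf)^b
2*Nf = (sigma_a / sigma_f')^(1/b)
2*Nf = (974 / 1220)^(1/-0.093)
2*Nf = 11.2622
Nf = 5.631 cycles


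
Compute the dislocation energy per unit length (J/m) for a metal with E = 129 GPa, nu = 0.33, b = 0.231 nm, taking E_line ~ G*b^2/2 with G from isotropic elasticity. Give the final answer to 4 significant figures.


Step 1: G = E / (2*(1+nu))
G = 129 / (2*(1+0.33)) = 48.4962 GPa = 4.84962e+10 Pa
Step 2: E_line = G*b^2/2
b = 0.231 nm = 2.31e-10 m
E_line = 0.5 * 4.84962e+10 * (2.31e-10)^2 = 1.294e-09 J/m


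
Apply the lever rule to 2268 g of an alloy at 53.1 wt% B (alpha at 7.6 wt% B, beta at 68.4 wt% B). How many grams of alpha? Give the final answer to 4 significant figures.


f_alpha = (C_beta - C0) / (C_beta - C_alpha)
f_alpha = (68.4 - 53.1) / (68.4 - 7.6) = 0.251645
m_alpha = f_alpha * m_total = 0.251645 * 2268 = 570.7 g


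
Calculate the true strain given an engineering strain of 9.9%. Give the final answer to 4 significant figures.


epsilon_true = ln(1 + epsilon_eng)
epsilon_true = ln(1 + 0.099)
epsilon_true = 0.0944


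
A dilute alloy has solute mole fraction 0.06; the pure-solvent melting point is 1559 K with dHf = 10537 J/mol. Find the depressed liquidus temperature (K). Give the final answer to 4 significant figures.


dT = R*Tm^2*x / dHf
dT = 8.314 * 1559^2 * 0.06 / 10537
dT = 115.063 K
T_new = 1559 - 115.063 = 1444 K


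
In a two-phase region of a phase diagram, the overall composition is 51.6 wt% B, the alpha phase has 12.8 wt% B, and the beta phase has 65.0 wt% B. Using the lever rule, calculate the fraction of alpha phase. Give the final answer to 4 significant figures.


f_alpha = (C_beta - C0) / (C_beta - C_alpha)
f_alpha = (65.0 - 51.6) / (65.0 - 12.8)
f_alpha = 0.2567


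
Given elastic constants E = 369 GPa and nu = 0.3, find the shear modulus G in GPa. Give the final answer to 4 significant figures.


G = E / (2*(1+nu))
G = 369 / (2*(1+0.3))
G = 141.9 GPa


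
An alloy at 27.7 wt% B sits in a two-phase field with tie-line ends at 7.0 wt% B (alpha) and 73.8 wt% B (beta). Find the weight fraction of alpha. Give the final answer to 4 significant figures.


f_alpha = (C_beta - C0) / (C_beta - C_alpha)
f_alpha = (73.8 - 27.7) / (73.8 - 7.0)
f_alpha = 0.6901


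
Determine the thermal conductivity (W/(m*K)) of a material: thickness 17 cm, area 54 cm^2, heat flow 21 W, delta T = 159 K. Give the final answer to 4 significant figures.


k = Q*L / (A*dT)
L = 0.17 m, A = 5.4e-03 m^2
k = 21 * 0.17 / (5.4e-03 * 159)
k = 4.158 W/(m*K)


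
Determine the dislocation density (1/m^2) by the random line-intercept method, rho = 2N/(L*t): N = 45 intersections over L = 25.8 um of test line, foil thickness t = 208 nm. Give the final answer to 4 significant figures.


rho = 2N / (L * t)
L = 25.8 um = 2.58e-05 m, t = 208 nm = 2.08e-07 m
rho = 2 * 45 / (2.58e-05 * 2.08e-07)
rho = 1.677e+13 1/m^2


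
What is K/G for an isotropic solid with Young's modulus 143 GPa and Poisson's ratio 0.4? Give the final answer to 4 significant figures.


G = E / (2*(1+nu))
G = 143 / (2*(1+0.4)) = 51.0714 GPa
K = E / (3*(1-2*nu))
K = 143 / (3*(1-2*0.4)) = 238.333 GPa
K/G = 238.333 / 51.0714 = 4.667


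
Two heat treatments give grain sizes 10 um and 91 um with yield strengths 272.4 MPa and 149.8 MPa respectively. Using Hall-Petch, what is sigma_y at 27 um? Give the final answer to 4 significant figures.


sigma_y = sigma0 + k / sqrt(d)
1/sqrt(d1) = 1/sqrt(1e-05) = 316.228;  1/sqrt(d2) = 104.828
k = (sigma1 - sigma2) / (1/sqrt(d1) - 1/sqrt(d2)) = (272.4 - 149.8) / (316.228 - 104.828) = 0.579945 MPa*m^0.5
sigma0 = sigma1 - k/sqrt(d1) = 272.4 - 0.579945*316.228 = 89.0052 MPa
sigma_y(d3) = 89.0052 + 0.579945 / sqrt(2.7e-05) = 200.6 MPa


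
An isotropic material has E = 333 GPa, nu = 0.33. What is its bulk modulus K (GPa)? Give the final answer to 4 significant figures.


K = E / (3*(1-2*nu))
K = 333 / (3*(1-2*0.33))
K = 326.5 GPa


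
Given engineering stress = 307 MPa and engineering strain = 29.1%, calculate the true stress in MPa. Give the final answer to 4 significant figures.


sigma_true = sigma_eng * (1 + epsilon_eng)
sigma_true = 307 * (1 + 0.291)
sigma_true = 396.3 MPa


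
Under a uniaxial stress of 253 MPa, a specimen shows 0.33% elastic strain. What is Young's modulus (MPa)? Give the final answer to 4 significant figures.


E = sigma / epsilon
epsilon = 0.33% = 3.3e-03
E = 253 / 3.3e-03
E = 76670 MPa


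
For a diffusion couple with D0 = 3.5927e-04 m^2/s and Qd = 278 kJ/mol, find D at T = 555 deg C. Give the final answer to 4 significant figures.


D = D0 * exp(-Qd / (R*T))
T = 828.15 K
D = 3.5927e-04 * exp(-278e3 / (8.314 * 828.15))
D = 1.048e-21 m^2/s


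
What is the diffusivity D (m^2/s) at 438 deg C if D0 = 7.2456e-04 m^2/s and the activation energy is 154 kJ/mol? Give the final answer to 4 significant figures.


D = D0 * exp(-Qd / (R*T))
T = 711.15 K
D = 7.2456e-04 * exp(-154e3 / (8.314 * 711.15))
D = 3.534e-15 m^2/s


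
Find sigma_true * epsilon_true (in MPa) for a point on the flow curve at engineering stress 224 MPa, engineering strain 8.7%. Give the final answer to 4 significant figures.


sigma_true = sigma_eng * (1 + epsilon_eng)
sigma_true = 224 * (1 + 0.087) = 243.488 MPa
epsilon_true = ln(1 + epsilon_eng)
epsilon_true = ln(1 + 0.087) = 0.0834216
sigma_true * epsilon_true = 243.488 * 0.0834216 = 20.31 MPa


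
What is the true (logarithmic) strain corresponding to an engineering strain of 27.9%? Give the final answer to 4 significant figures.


epsilon_true = ln(1 + epsilon_eng)
epsilon_true = ln(1 + 0.279)
epsilon_true = 0.2461


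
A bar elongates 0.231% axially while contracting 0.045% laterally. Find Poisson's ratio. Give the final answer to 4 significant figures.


nu = -epsilon_lat / epsilon_axial
Lateral strain is contraction (negative), so using magnitudes:
nu = 0.045 / 0.231
nu = 0.1948


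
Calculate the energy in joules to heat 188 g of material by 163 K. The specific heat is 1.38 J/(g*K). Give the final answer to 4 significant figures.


Q = m * cp * dT
Q = 188 * 1.38 * 163
Q = 42290 J


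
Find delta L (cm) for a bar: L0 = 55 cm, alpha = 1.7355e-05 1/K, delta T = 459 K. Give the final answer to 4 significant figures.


dL = L0 * alpha * dT
dL = 55 * 1.7355e-05 * 459
dL = 0.4381 cm


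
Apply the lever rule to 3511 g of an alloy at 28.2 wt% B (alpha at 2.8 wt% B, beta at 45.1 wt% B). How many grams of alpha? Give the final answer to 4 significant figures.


f_alpha = (C_beta - C0) / (C_beta - C_alpha)
f_alpha = (45.1 - 28.2) / (45.1 - 2.8) = 0.399527
m_alpha = f_alpha * m_total = 0.399527 * 3511 = 1403 g


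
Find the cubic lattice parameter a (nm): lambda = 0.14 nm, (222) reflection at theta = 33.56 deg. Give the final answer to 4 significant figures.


d = lambda / (2*sin(theta))
d = 0.14 / (2*sin(33.56 deg))
d = 0.126626 nm
a = d * sqrt(h^2+k^2+l^2) = 0.126626 * sqrt(12)
a = 0.4386 nm


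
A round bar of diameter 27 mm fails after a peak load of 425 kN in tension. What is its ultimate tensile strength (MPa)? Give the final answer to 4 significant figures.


A0 = pi*(d/2)^2 = pi*(27/2)^2 = 572.555 mm^2
UTS = F_max / A0 = 425*1000 / 572.555
UTS = 742.3 MPa


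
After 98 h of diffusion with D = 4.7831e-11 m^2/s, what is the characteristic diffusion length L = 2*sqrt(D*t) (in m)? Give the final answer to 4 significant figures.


t = 98 hr = 352800 s
Diffusion length = 2*sqrt(D*t)
= 2*sqrt(4.7831e-11 * 352800)
= 8.216e-03 m


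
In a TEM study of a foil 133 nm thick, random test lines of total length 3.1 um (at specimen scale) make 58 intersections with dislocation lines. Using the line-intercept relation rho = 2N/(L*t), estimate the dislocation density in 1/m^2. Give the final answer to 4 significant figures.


rho = 2N / (L * t)
L = 3.1 um = 3.1e-06 m, t = 133 nm = 1.33e-07 m
rho = 2 * 58 / (3.1e-06 * 1.33e-07)
rho = 2.813e+14 1/m^2


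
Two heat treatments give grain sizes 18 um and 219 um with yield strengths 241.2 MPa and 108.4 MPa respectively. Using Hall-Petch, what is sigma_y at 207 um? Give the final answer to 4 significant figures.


sigma_y = sigma0 + k / sqrt(d)
1/sqrt(d1) = 1/sqrt(1.8e-05) = 235.702;  1/sqrt(d2) = 67.5737
k = (sigma1 - sigma2) / (1/sqrt(d1) - 1/sqrt(d2)) = (241.2 - 108.4) / (235.702 - 67.5737) = 0.789872 MPa*m^0.5
sigma0 = sigma1 - k/sqrt(d1) = 241.2 - 0.789872*235.702 = 55.0254 MPa
sigma_y(d3) = 55.0254 + 0.789872 / sqrt(2.07e-04) = 109.9 MPa


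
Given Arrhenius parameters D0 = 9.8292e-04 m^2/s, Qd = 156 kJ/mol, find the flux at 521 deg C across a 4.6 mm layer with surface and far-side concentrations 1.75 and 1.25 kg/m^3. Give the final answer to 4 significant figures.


Step 1: D = D0 * exp(-Qd/(R*T))
T = 521 + 273.15 = 794.15 K
D = 9.8292e-04 * exp(-156e3 / (8.314 * 794.15)) = 5.38717e-14 m^2/s
Step 2: J = D * (C1 - C2) / dx
J = 5.38717e-14 * (1.75 - 1.25) / 4.6e-03
J = 5.856e-12 kg/(m^2*s)


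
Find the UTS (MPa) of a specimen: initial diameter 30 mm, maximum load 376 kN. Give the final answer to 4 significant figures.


A0 = pi*(d/2)^2 = pi*(30/2)^2 = 706.858 mm^2
UTS = F_max / A0 = 376*1000 / 706.858
UTS = 531.9 MPa


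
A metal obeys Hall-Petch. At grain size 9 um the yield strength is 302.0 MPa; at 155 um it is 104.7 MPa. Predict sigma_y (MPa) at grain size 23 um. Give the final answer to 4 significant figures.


sigma_y = sigma0 + k / sqrt(d)
1/sqrt(d1) = 1/sqrt(9e-06) = 333.333;  1/sqrt(d2) = 80.3219
k = (sigma1 - sigma2) / (1/sqrt(d1) - 1/sqrt(d2)) = (302.0 - 104.7) / (333.333 - 80.3219) = 0.779807 MPa*m^0.5
sigma0 = sigma1 - k/sqrt(d1) = 302.0 - 0.779807*333.333 = 42.0644 MPa
sigma_y(d3) = 42.0644 + 0.779807 / sqrt(2.3e-05) = 204.7 MPa


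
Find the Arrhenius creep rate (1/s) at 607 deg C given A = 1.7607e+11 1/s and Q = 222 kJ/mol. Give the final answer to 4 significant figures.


rate = A * exp(-Q / (R*T))
T = 607 + 273.15 = 880.15 K
rate = 1.7607e+11 * exp(-222e3 / (8.314 * 880.15))
rate = 0.01175 1/s


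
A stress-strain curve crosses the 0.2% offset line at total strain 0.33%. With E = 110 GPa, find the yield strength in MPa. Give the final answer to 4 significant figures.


Offset strain = 0.002
Elastic strain at yield = total_strain - offset = 3.3e-03 - 0.002 = 1.3e-03
sigma_y = E * elastic_strain = 110000 * 1.3e-03
sigma_y = 143 MPa


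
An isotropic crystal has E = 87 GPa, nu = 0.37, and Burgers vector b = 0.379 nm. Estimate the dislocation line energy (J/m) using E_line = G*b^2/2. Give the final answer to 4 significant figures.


Step 1: G = E / (2*(1+nu))
G = 87 / (2*(1+0.37)) = 31.7518 GPa = 3.17518e+10 Pa
Step 2: E_line = G*b^2/2
b = 0.379 nm = 3.79e-10 m
E_line = 0.5 * 3.17518e+10 * (3.79e-10)^2 = 2.28e-09 J/m


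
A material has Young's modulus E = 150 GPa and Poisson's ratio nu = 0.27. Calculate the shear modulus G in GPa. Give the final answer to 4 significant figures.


G = E / (2*(1+nu))
G = 150 / (2*(1+0.27))
G = 59.06 GPa


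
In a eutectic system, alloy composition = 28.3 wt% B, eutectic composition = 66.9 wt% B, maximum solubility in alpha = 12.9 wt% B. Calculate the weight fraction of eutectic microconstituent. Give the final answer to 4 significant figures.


f_primary = (C_e - C0) / (C_e - C_alpha_max)
f_primary = (66.9 - 28.3) / (66.9 - 12.9)
f_primary = 0.714815
f_eutectic = 1 - 0.714815 = 0.2852


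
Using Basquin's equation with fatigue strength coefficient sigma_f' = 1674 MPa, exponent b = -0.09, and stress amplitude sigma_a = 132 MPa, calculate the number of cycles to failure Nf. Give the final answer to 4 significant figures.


sigma_a = sigma_f' * (2*Nf)^b
2*Nf = (sigma_a / sigma_f')^(1/b)
2*Nf = (132 / 1674)^(1/-0.09)
2*Nf = 1.80956e+12
Nf = 9.048e+11 cycles


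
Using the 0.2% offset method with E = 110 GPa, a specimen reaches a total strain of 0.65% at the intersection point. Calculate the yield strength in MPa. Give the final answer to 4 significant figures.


Offset strain = 0.002
Elastic strain at yield = total_strain - offset = 6.5e-03 - 0.002 = 4.5e-03
sigma_y = E * elastic_strain = 110000 * 4.5e-03
sigma_y = 495 MPa


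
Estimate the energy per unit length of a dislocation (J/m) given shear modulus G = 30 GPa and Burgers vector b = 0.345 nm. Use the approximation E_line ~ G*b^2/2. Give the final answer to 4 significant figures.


E = G*b^2/2
b = 0.345 nm = 3.45e-10 m
G = 30 GPa = 3e+10 Pa
E = 0.5 * 3e+10 * (3.45e-10)^2
E = 1.785e-09 J/m


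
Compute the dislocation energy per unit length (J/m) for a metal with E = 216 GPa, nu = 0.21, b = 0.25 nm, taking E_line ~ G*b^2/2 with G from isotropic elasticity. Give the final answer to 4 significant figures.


Step 1: G = E / (2*(1+nu))
G = 216 / (2*(1+0.21)) = 89.2562 GPa = 8.92562e+10 Pa
Step 2: E_line = G*b^2/2
b = 0.25 nm = 2.5e-10 m
E_line = 0.5 * 8.92562e+10 * (2.5e-10)^2 = 2.789e-09 J/m


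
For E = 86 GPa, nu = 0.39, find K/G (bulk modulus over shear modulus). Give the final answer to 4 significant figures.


G = E / (2*(1+nu))
G = 86 / (2*(1+0.39)) = 30.9353 GPa
K = E / (3*(1-2*nu))
K = 86 / (3*(1-2*0.39)) = 130.303 GPa
K/G = 130.303 / 30.9353 = 4.212


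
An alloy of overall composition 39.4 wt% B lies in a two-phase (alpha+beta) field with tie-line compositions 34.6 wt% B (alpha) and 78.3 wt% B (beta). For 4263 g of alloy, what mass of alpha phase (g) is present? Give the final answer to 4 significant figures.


f_alpha = (C_beta - C0) / (C_beta - C_alpha)
f_alpha = (78.3 - 39.4) / (78.3 - 34.6) = 0.89016
m_alpha = f_alpha * m_total = 0.89016 * 4263 = 3795 g


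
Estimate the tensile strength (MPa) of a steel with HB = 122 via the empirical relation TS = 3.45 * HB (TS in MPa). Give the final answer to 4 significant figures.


TS (MPa) = 3.45 * HB
TS = 3.45 * 122
TS = 420.9 MPa


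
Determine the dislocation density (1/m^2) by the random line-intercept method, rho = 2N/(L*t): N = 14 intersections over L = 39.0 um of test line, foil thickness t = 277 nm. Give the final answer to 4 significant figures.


rho = 2N / (L * t)
L = 39.0 um = 3.9e-05 m, t = 277 nm = 2.77e-07 m
rho = 2 * 14 / (3.9e-05 * 2.77e-07)
rho = 2.592e+12 1/m^2


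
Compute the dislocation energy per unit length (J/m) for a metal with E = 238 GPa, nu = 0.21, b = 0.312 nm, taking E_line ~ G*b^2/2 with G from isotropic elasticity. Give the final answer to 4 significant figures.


Step 1: G = E / (2*(1+nu))
G = 238 / (2*(1+0.21)) = 98.3471 GPa = 9.83471e+10 Pa
Step 2: E_line = G*b^2/2
b = 0.312 nm = 3.12e-10 m
E_line = 0.5 * 9.83471e+10 * (3.12e-10)^2 = 4.787e-09 J/m


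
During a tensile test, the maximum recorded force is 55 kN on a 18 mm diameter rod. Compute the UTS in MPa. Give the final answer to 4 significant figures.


A0 = pi*(d/2)^2 = pi*(18/2)^2 = 254.469 mm^2
UTS = F_max / A0 = 55*1000 / 254.469
UTS = 216.1 MPa


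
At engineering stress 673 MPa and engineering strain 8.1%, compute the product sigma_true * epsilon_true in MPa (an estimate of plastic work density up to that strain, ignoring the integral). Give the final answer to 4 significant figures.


sigma_true = sigma_eng * (1 + epsilon_eng)
sigma_true = 673 * (1 + 0.081) = 727.513 MPa
epsilon_true = ln(1 + epsilon_eng)
epsilon_true = ln(1 + 0.081) = 0.0778865
sigma_true * epsilon_true = 727.513 * 0.0778865 = 56.66 MPa


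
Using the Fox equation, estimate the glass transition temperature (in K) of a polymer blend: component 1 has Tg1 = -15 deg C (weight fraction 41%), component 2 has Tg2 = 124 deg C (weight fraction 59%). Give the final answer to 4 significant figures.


1/Tg = w1/Tg1 + w2/Tg2 (in Kelvin)
Tg1 = 258.15 K, Tg2 = 397.15 K
1/Tg = 0.41/258.15 + 0.59/397.15
Tg = 325.3 K


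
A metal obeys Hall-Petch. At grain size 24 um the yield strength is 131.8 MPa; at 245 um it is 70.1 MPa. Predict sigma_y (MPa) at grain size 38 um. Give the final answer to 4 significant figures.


sigma_y = sigma0 + k / sqrt(d)
1/sqrt(d1) = 1/sqrt(2.4e-05) = 204.124;  1/sqrt(d2) = 63.8877
k = (sigma1 - sigma2) / (1/sqrt(d1) - 1/sqrt(d2)) = (131.8 - 70.1) / (204.124 - 63.8877) = 0.439971 MPa*m^0.5
sigma0 = sigma1 - k/sqrt(d1) = 131.8 - 0.439971*204.124 = 41.9913 MPa
sigma_y(d3) = 41.9913 + 0.439971 / sqrt(3.8e-05) = 113.4 MPa


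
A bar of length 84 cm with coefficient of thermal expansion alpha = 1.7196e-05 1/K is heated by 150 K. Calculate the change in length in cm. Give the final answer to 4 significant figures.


dL = L0 * alpha * dT
dL = 84 * 1.7196e-05 * 150
dL = 0.2167 cm


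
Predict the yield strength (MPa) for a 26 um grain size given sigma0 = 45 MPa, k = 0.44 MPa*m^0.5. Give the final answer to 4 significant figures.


sigma_y = sigma0 + k / sqrt(d)
d = 26 um = 2.6e-05 m
sigma_y = 45 + 0.44 / sqrt(2.6e-05)
sigma_y = 131.3 MPa


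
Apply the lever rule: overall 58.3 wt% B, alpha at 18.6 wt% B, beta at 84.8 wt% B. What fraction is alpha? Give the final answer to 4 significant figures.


f_alpha = (C_beta - C0) / (C_beta - C_alpha)
f_alpha = (84.8 - 58.3) / (84.8 - 18.6)
f_alpha = 0.4003


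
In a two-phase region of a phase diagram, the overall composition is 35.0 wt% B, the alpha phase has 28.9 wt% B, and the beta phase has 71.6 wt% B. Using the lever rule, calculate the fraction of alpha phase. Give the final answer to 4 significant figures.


f_alpha = (C_beta - C0) / (C_beta - C_alpha)
f_alpha = (71.6 - 35.0) / (71.6 - 28.9)
f_alpha = 0.8571


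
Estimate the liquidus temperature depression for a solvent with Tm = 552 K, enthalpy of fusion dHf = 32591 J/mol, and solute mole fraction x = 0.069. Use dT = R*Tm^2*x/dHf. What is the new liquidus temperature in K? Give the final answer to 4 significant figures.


dT = R*Tm^2*x / dHf
dT = 8.314 * 552^2 * 0.069 / 32591
dT = 5.36339 K
T_new = 552 - 5.36339 = 546.6 K


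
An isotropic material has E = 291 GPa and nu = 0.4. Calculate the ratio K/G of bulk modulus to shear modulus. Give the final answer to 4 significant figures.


G = E / (2*(1+nu))
G = 291 / (2*(1+0.4)) = 103.929 GPa
K = E / (3*(1-2*nu))
K = 291 / (3*(1-2*0.4)) = 485 GPa
K/G = 485 / 103.929 = 4.667
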